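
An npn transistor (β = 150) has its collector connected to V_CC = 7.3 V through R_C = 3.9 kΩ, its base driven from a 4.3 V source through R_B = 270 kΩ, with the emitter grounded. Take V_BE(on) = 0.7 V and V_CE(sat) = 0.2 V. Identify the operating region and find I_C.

Assume active: I_B = (4.3 − 0.7)/270 = 0.0133 mA, giving I_C = β·I_B = 2 mA.
But then V_CE = 7.3 − 2×3.9 = -0.5 V < V_CE(sat) = 0.2 V — impossible in the active region.
So the transistor is saturated. With V_CE = 0.2 V, I_C = (V_CC − 0.2)/R_C = 7.1/3.9 = 1.82 mA.
Check: β·I_B = 2 mA > I_C = 1.82 mA, confirming saturation.

saturation; I_C ≈ 1.8 mA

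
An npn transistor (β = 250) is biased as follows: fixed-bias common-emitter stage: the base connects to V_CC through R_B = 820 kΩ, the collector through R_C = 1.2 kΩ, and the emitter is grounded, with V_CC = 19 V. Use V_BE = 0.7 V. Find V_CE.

V_CE ≈ 12 V

Base loop: V_CC = I_B·R_B + V_BE, so I_B = (19 − 0.7)/820 kΩ = 0.0223 mA.
In the active region I_C = β·I_B = 250 × 0.0223 = 5.58 mA.
Collector loop: V_CE = V_CC − I_C·R_C = 19 − 5.58×1.2 = 12.3 V.
Since V_CE = 12.3 V > V_CE(sat) ≈ 0.2 V, the transistor is in the active region as assumed.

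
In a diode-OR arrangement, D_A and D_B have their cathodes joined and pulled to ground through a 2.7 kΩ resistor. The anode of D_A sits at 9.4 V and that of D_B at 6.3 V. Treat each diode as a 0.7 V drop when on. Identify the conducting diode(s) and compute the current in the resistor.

Assume both conduct. Then node N would need to be at both 9.4−0.7 = 8.7 V and 6.3−0.7 = 5.6 V, which is impossible.
Assume only D_A conducts: V_N = 9.4 − 0.7 = 8.7 V, so I_R = 8.7/2.7 = 3.22 mA.
Check D_B: its anode-to-cathode voltage is 6.3 − 8.7 = -2.4 V < 0.7 V, so it is off. The assumption is consistent.

Only D_A conducts; I_R ≈ 3.2 mA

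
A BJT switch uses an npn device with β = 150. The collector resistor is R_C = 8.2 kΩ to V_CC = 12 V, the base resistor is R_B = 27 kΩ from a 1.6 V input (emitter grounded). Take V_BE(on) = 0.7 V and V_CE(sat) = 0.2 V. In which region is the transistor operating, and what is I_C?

Assume active: I_B = (1.6 − 0.7)/27 = 0.0333 mA, giving I_C = β·I_B = 5 mA.
But then V_CE = 12 − 5×8.2 = -29 V < V_CE(sat) = 0.2 V — impossible in the active region.
So the transistor is saturated. With V_CE = 0.2 V, I_C = (V_CC − 0.2)/R_C = 11.8/8.2 = 1.44 mA.
Check: β·I_B = 5 mA > I_C = 1.44 mA, confirming saturation.

saturation; I_C ≈ 1.4 mA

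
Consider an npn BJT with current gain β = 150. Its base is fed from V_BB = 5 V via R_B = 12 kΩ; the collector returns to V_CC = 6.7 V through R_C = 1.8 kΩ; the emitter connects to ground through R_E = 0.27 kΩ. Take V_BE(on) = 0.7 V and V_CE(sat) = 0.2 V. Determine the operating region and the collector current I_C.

saturation; I_C ≈ 3.1 mA

Assume active: I_B = (5 − 0.7)/(12 + 151×0.27) = 0.0815 mA, I_C = β·I_B = 12.2 mA.
Then V_CE = 6.7 − 12.2×1.8 − 12.3×0.27 = -18.6 V < 0.2 V — the active assumption fails.
Re-solve with V_CE = 0.2 V. KCL at the emitter: V_E/R_E = (V_BB−0.7−V_E)/R_B + (V_CC−0.2−V_E)/R_C, giving V_E = 0.914 V.
I_C = (V_CC − 0.2 − V_E)/R_C = (6.5 − 0.914)/1.8 = 3.1 mA.
Check: I_B = (4.3 − 0.914)/12 = 0.282 mA, and β·I_B = 42.3 mA > I_C, confirming saturation.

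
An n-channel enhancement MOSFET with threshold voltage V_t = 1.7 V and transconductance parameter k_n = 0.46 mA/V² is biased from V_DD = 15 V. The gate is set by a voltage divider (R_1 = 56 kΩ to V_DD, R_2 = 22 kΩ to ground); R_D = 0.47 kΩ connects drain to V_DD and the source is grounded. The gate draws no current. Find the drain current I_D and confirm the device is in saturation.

I_D ≈ 1.5 mA

V_G = V_DD·R_2/(R_1+R_2) = 15×22/78 = 4.23 V. With the source grounded, V_GS = V_G = 4.23 V.
Assume saturation: I_D = (k_n/2)(V_GS − V_t)² = (0.46/2)×(4.23 − 1.7)² = 0.23×2.53² = 1.47 mA.
V_DS = V_DD − I_D·R_D = 15 − 1.47×0.47 = 14.3 V.
Saturation requires V_DS ≥ V_GS − V_t = 2.53 V; 14.3 ≥ 2.53 ✓.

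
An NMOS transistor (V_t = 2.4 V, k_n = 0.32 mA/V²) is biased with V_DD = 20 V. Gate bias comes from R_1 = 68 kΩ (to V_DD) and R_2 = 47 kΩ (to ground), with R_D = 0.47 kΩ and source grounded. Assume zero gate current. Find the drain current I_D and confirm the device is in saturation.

I_D ≈ 5.3 mA

V_G = V_DD·R_2/(R_1+R_2) = 20×47/115 = 8.17 V. With the source grounded, V_GS = V_G = 8.17 V.
Assume saturation: I_D = (k_n/2)(V_GS − V_t)² = (0.32/2)×(8.17 − 2.4)² = 0.16×5.77² = 5.33 mA.
V_DS = V_DD − I_D·R_D = 20 − 5.33×0.47 = 17.5 V.
Saturation requires V_DS ≥ V_GS − V_t = 5.77 V; 17.5 ≥ 5.77 ✓.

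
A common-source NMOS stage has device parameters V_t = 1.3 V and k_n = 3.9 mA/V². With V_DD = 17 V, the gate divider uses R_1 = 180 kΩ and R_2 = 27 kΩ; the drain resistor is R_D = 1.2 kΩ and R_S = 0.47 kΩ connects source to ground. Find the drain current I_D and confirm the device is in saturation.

I_D ≈ 0.69 mA

V_G = V_DD·R_2/(R_1+R_2) = 17×27/207 = 2.22 V.
Assume saturation: I_D = (k_n/2)(V_GS − V_t)² with V_GS = V_G − I_D·R_S = 2.22 − 0.47·I_D.
Substituting gives 0.431·I_D² − 2.68·I_D + 1.64 = 0, with roots I_D = 0.688 or 5.54 mA.
The root I_D = 5.54 mA gives V_GS = -0.385 V ≤ V_t, so take I_D = 0.688 mA.
Then V_GS = 1.89 V and V_DS = V_DD − I_D(R_D+R_S) = 17 − 0.688×1.67 = 15.9 V.
Saturation requires V_DS ≥ V_GS − V_t = 0.594 V; 15.9 ≥ 0.594 ✓.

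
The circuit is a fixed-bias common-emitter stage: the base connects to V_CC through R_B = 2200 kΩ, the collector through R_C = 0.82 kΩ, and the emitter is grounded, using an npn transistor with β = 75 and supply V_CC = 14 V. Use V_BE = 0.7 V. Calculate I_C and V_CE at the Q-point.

Base loop: V_CC = I_B·R_B + V_BE, so I_B = (14 − 0.7)/2200 kΩ = 0.00605 mA.
In the active region I_C = β·I_B = 75 × 0.00605 = 0.453 mA.
Collector loop: V_CE = V_CC − I_C·R_C = 14 − 0.453×0.82 = 13.6 V.
Since V_CE = 13.6 V > V_CE(sat) ≈ 0.2 V, the transistor is in the active region as assumed.

I_C ≈ 0.45 mA, V_CE ≈ 14 V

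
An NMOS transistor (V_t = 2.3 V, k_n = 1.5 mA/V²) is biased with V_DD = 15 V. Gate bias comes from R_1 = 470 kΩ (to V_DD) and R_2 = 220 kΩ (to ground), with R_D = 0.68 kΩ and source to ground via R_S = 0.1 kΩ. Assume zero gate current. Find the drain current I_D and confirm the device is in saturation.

I_D ≈ 3.4 mA

V_G = V_DD·R_2/(R_1+R_2) = 15×220/690 = 4.78 V.
Assume saturation: I_D = (k_n/2)(V_GS − V_t)² with V_GS = V_G − I_D·R_S = 4.78 − 0.1·I_D.
Substituting gives 0.0075·I_D² − 1.37·I_D + 4.62 = 0, with roots I_D = 3.43 or 180 mA.
The root I_D = 180 mA gives V_GS = -13.2 V ≤ V_t, so take I_D = 3.43 mA.
Then V_GS = 4.44 V and V_DS = V_DD − I_D(R_D+R_S) = 15 − 3.43×0.78 = 12.3 V.
Saturation requires V_DS ≥ V_GS − V_t = 2.14 V; 12.3 ≥ 2.14 ✓.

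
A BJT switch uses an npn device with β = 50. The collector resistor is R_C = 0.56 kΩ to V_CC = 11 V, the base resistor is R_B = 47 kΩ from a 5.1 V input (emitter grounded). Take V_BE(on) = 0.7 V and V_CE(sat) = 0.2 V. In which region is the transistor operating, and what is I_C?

active; I_C ≈ 4.7 mA

Assume active. Base-emitter loop: I_B = (V_BB − V_BE)/R_B = (5.1 − 0.7)/47 = 0.0936 mA.
I_C = β·I_B = 50×0.0936 = 4.68 mA.
V_CE = V_CC − I_C·R_C = 11 − 4.68×0.56 = 8.38 V > V_CE(sat), so the active-region assumption holds.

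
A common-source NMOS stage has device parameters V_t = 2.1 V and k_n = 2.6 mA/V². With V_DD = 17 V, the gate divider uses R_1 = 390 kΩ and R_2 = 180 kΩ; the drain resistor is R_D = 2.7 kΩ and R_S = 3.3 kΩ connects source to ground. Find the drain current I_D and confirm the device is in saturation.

V_G = V_DD·R_2/(R_1+R_2) = 17×180/570 = 5.37 V.
Assume saturation: I_D = (k_n/2)(V_GS − V_t)² with V_GS = V_G − I_D·R_S = 5.37 − 3.3·I_D.
Substituting gives 14.2·I_D² − 29·I_D + 13.9 = 0, with roots I_D = 0.759 or 1.29 mA.
The root I_D = 1.29 mA gives V_GS = 1.1 V ≤ V_t, so take I_D = 0.759 mA.
Then V_GS = 2.86 V and V_DS = V_DD − I_D(R_D+R_S) = 17 − 0.759×6 = 12.4 V.
Saturation requires V_DS ≥ V_GS − V_t = 0.764 V; 12.4 ≥ 0.764 ✓.

I_D ≈ 0.76 mA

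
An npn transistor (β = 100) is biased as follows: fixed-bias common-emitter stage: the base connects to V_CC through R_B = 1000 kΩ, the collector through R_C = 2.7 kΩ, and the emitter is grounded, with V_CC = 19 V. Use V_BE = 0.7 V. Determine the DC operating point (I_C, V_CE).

I_C ≈ 1.8 mA, V_CE ≈ 14 V

Base loop: V_CC = I_B·R_B + V_BE, so I_B = (19 − 0.7)/1000 kΩ = 0.0183 mA.
In the active region I_C = β·I_B = 100 × 0.0183 = 1.83 mA.
Collector loop: V_CE = V_CC − I_C·R_C = 19 − 1.83×2.7 = 14.1 V.
Since V_CE = 14.1 V > V_CE(sat) ≈ 0.2 V, the transistor is in the active region as assumed.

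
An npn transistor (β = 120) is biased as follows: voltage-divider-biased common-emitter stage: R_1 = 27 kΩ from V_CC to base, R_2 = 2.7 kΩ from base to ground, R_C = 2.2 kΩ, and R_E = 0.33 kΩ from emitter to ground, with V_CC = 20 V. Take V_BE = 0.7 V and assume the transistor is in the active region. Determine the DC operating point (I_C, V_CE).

I_C ≈ 3.2 mA, V_CE ≈ 12 V

Thevenize the base divider: V_Th = V_CC·R_2/(R_1+R_2) = 20×2.7/29.7 = 1.82 V, R_Th = R_1‖R_2 = 2.45 kΩ.
Base-emitter loop: V_Th = I_B·R_Th + V_BE + (β+1)I_B·R_E, so I_B = (1.82 − 0.7) / (2.45 + 121×0.33) = 0.0264 mA.
I_C = β·I_B = 120×0.0264 = 3.17 mA, and I_E = (β+1)I_B = 3.19 mA.
V_CE = V_CC − I_C·R_C − I_E·R_E = 20 − 3.17×2.2 − 3.19×0.33 = 12 V.
V_CE = 12 V > 0.2 V confirms active-region operation.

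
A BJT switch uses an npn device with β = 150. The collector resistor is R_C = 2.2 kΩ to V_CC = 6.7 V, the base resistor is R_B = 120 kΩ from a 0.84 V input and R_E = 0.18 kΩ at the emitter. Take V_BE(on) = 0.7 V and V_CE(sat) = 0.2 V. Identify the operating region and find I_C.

active; I_C ≈ 0.14 mA

Assume active. Base-emitter loop: I_B = (V_BB − V_BE)/(R_B + (β+1)R_E) = (0.84 − 0.7)/(120 + 151×0.18) = 0.000951 mA.
I_C = β·I_B = 150×0.000951 = 0.143 mA.
V_CE = V_CC − I_C·R_C − I_E·R_E = 6.7 − 0.143×2.2 − 0.144×0.18 = 6.36 V > V_CE(sat), so the active-region assumption holds.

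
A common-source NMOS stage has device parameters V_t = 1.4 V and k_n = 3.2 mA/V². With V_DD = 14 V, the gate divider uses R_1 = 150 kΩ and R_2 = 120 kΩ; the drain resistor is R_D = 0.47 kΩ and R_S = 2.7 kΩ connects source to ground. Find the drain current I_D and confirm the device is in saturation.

V_G = V_DD·R_2/(R_1+R_2) = 14×120/270 = 6.22 V.
Assume saturation: I_D = (k_n/2)(V_GS − V_t)² with V_GS = V_G − I_D·R_S = 6.22 − 2.7·I_D.
Substituting gives 11.7·I_D² − 42.7·I_D + 37.2 = 0, with roots I_D = 1.44 or 2.22 mA.
The root I_D = 2.22 mA gives V_GS = 0.221 V ≤ V_t, so take I_D = 1.44 mA.
Then V_GS = 2.35 V and V_DS = V_DD − I_D(R_D+R_S) = 14 − 1.44×3.17 = 9.45 V.
Saturation requires V_DS ≥ V_GS − V_t = 0.947 V; 9.45 ≥ 0.947 ✓.

I_D ≈ 1.4 mA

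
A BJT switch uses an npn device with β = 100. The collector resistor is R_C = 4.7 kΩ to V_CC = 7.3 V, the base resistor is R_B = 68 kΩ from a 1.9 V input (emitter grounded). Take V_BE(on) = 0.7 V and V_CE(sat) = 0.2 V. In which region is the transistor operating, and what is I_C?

Assume active: I_B = (1.9 − 0.7)/68 = 0.0176 mA, giving I_C = β·I_B = 1.76 mA.
But then V_CE = 7.3 − 1.76×4.7 = -0.994 V < V_CE(sat) = 0.2 V — impossible in the active region.
So the transistor is saturated. With V_CE = 0.2 V, I_C = (V_CC − 0.2)/R_C = 7.1/4.7 = 1.51 mA.
Check: β·I_B = 1.76 mA > I_C = 1.51 mA, confirming saturation.

saturation; I_C ≈ 1.5 mA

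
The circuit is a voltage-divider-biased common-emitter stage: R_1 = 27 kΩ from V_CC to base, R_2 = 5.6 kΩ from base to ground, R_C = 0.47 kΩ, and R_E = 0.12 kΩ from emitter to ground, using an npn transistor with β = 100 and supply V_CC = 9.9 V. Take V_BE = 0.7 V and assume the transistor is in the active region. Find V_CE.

V_CE ≈ 6.4 V

Thevenize the base divider: V_Th = V_CC·R_2/(R_1+R_2) = 9.9×5.6/32.6 = 1.7 V, R_Th = R_1‖R_2 = 4.64 kΩ.
Base-emitter loop: V_Th = I_B·R_Th + V_BE + (β+1)I_B·R_E, so I_B = (1.7 − 0.7) / (4.64 + 101×0.12) = 0.0597 mA.
I_C = β·I_B = 100×0.0597 = 5.97 mA, and I_E = (β+1)I_B = 6.03 mA.
V_CE = V_CC − I_C·R_C − I_E·R_E = 9.9 − 5.97×0.47 − 6.03×0.12 = 6.37 V.
V_CE = 6.37 V > 0.2 V confirms active-region operation.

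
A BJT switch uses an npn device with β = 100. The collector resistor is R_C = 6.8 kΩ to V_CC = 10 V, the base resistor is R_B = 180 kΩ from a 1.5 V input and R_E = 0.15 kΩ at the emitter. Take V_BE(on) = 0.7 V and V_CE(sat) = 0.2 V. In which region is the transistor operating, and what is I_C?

Assume active. Base-emitter loop: I_B = (V_BB − V_BE)/(R_B + (β+1)R_E) = (1.5 − 0.7)/(180 + 101×0.15) = 0.0041 mA.
I_C = β·I_B = 100×0.0041 = 0.41 mA.
V_CE = V_CC − I_C·R_C − I_E·R_E = 10 − 0.41×6.8 − 0.414×0.15 = 7.15 V > V_CE(sat), so the active-region assumption holds.

active; I_C ≈ 0.41 mA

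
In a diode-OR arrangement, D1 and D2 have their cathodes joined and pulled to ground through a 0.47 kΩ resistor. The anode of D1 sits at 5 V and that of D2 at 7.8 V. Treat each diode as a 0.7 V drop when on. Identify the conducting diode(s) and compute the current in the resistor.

Assume both conduct. Then node N would need to be at both 5−0.7 = 4.3 V and 7.8−0.7 = 7.1 V, which is impossible.
Assume only D2 conducts: V_N = 7.8 − 0.7 = 7.1 V, so I_R = 7.1/0.47 = 15.1 mA.
Check D1: its anode-to-cathode voltage is 5 − 7.1 = -2.1 V < 0.7 V, so it is off. The assumption is consistent.

Only D2 conducts; I_R ≈ 15 mA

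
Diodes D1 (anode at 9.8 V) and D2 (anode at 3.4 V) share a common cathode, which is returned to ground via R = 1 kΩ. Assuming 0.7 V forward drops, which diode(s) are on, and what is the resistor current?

Only D1 conducts; I_R ≈ 9.1 mA

Assume both conduct. Then node N would need to be at both 9.8−0.7 = 9.1 V and 3.4−0.7 = 2.7 V, which is impossible.
Assume only D1 conducts: V_N = 9.8 − 0.7 = 9.1 V, so I_R = 9.1/1 = 9.1 mA.
Check D2: its anode-to-cathode voltage is 3.4 − 9.1 = -5.7 V < 0.7 V, so it is off. The assumption is consistent.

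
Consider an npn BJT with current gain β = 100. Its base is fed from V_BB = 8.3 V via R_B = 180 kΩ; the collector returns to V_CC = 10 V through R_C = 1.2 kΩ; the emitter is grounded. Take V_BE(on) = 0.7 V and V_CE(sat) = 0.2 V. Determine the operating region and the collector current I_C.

active; I_C ≈ 4.2 mA

Assume active. Base-emitter loop: I_B = (V_BB − V_BE)/R_B = (8.3 − 0.7)/180 = 0.0422 mA.
I_C = β·I_B = 100×0.0422 = 4.22 mA.
V_CE = V_CC − I_C·R_C = 10 − 4.22×1.2 = 4.93 V > V_CE(sat), so the active-region assumption holds.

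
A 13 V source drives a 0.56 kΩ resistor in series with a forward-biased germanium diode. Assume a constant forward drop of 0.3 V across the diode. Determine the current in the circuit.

I ≈ 23 mA

KVL around the loop: 13 = V_D + I·R = 0.3 + I × 0.56 kΩ.
So I = (13 − 0.3) / 0.56 kΩ = 12.7 / 0.56 = 22.7 mA.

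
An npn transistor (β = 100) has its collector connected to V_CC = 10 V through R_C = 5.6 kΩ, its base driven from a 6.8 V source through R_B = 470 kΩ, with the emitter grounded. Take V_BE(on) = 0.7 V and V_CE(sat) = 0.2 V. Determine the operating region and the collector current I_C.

Assume active. Base-emitter loop: I_B = (V_BB − V_BE)/R_B = (6.8 − 0.7)/470 = 0.013 mA.
I_C = β·I_B = 100×0.013 = 1.3 mA.
V_CE = V_CC − I_C·R_C = 10 − 1.3×5.6 = 2.73 V > V_CE(sat), so the active-region assumption holds.

active; I_C ≈ 1.3 mA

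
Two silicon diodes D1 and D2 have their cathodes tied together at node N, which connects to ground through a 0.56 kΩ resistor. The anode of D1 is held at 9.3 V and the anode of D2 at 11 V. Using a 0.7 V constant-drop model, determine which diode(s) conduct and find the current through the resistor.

Assume both conduct. Then node N would need to be at both 9.3−0.7 = 8.6 V and 11−0.7 = 10.3 V, which is impossible.
Assume only D2 conducts: V_N = 11 − 0.7 = 10.3 V, so I_R = 10.3/0.56 = 18.4 mA.
Check D1: its anode-to-cathode voltage is 9.3 − 10.3 = -1 V < 0.7 V, so it is off. The assumption is consistent.

Only D2 conducts; I_R ≈ 18 mA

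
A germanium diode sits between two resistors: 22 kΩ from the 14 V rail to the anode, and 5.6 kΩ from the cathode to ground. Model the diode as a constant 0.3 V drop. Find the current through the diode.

I ≈ 0.5 mA

The two resistors are in series with the diode, so KVL gives 14 = I·22 + 0.3 + I·5.6.
I = (14 − 0.3) / (22 + 5.6) kΩ = 13.7 / 27.6 = 0.496 mA.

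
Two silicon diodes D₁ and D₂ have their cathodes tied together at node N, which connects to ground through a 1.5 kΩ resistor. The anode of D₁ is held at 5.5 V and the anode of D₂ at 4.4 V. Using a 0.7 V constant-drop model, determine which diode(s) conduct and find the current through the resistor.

Only D₁ conducts; I_R ≈ 3.2 mA

Assume both conduct. Then node N would need to be at both 5.5−0.7 = 4.8 V and 4.4−0.7 = 3.7 V, which is impossible.
Assume only D₁ conducts: V_N = 5.5 − 0.7 = 4.8 V, so I_R = 4.8/1.5 = 3.2 mA.
Check D₂: its anode-to-cathode voltage is 4.4 − 4.8 = -0.4 V < 0.7 V, so it is off. The assumption is consistent.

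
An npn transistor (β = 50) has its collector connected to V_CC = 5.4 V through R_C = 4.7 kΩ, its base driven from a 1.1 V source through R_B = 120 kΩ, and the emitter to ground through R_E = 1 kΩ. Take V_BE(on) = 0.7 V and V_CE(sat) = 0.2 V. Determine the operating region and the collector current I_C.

Assume active. Base-emitter loop: I_B = (V_BB − V_BE)/(R_B + (β+1)R_E) = (1.1 − 0.7)/(120 + 51×1) = 0.00234 mA.
I_C = β·I_B = 50×0.00234 = 0.117 mA.
V_CE = V_CC − I_C·R_C − I_E·R_E = 5.4 − 0.117×4.7 − 0.119×1 = 4.73 V > V_CE(sat), so the active-region assumption holds.

active; I_C ≈ 0.12 mA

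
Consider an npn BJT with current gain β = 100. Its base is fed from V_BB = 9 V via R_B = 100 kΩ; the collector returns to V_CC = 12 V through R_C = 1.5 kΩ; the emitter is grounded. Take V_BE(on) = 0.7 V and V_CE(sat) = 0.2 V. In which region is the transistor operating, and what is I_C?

saturation; I_C ≈ 7.9 mA

Assume active: I_B = (9 − 0.7)/100 = 0.083 mA, giving I_C = β·I_B = 8.3 mA.
But then V_CE = 12 − 8.3×1.5 = -0.45 V < V_CE(sat) = 0.2 V — impossible in the active region.
So the transistor is saturated. With V_CE = 0.2 V, I_C = (V_CC − 0.2)/R_C = 11.8/1.5 = 7.87 mA.
Check: β·I_B = 8.3 mA > I_C = 7.87 mA, confirming saturation.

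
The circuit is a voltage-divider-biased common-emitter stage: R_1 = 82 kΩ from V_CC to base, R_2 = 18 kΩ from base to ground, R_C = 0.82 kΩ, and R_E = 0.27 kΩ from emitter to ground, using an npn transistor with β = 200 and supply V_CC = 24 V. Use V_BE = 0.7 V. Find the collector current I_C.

I_C ≈ 10 mA

Thevenize the base divider: V_Th = V_CC·R_2/(R_1+R_2) = 24×18/100 = 4.32 V, R_Th = R_1‖R_2 = 14.8 kΩ.
Base-emitter loop: V_Th = I_B·R_Th + V_BE + (β+1)I_B·R_E, so I_B = (4.32 − 0.7) / (14.8 + 201×0.27) = 0.0524 mA.
I_C = β·I_B = 200×0.0524 = 10.5 mA, and I_E = (β+1)I_B = 10.5 mA.
V_CE = V_CC − I_C·R_C − I_E·R_E = 24 − 10.5×0.82 − 10.5×0.27 = 12.6 V.
V_CE = 12.6 V > 0.2 V confirms active-region operation.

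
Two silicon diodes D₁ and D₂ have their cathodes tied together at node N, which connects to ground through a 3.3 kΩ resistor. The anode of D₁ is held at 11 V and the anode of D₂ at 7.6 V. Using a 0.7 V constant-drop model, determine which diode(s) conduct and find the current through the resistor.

Assume both conduct. Then node N would need to be at both 11−0.7 = 10.3 V and 7.6−0.7 = 6.9 V, which is impossible.
Assume only D₁ conducts: V_N = 11 − 0.7 = 10.3 V, so I_R = 10.3/3.3 = 3.12 mA.
Check D₂: its anode-to-cathode voltage is 7.6 − 10.3 = -2.7 V < 0.7 V, so it is off. The assumption is consistent.

Only D₁ conducts; I_R ≈ 3.1 mA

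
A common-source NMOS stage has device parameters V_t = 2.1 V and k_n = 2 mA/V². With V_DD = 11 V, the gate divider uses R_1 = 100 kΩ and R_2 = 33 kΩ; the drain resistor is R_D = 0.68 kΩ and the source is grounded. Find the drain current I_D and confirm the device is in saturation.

I_D ≈ 0.4 mA

V_G = V_DD·R_2/(R_1+R_2) = 11×33/133 = 2.73 V. With the source grounded, V_GS = V_G = 2.73 V.
Assume saturation: I_D = (k_n/2)(V_GS − V_t)² = (2/2)×(2.73 − 2.1)² = 1×0.629² = 0.396 mA.
V_DS = V_DD − I_D·R_D = 11 − 0.396×0.68 = 10.7 V.
Saturation requires V_DS ≥ V_GS − V_t = 0.629 V; 10.7 ≥ 0.629 ✓.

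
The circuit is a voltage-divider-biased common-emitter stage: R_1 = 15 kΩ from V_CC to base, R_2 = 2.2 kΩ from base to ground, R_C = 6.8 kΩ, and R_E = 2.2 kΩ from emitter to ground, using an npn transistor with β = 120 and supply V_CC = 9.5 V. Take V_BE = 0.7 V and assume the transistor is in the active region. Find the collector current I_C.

Thevenize the base divider: V_Th = V_CC·R_2/(R_1+R_2) = 9.5×2.2/17.2 = 1.22 V, R_Th = R_1‖R_2 = 1.92 kΩ.
Base-emitter loop: V_Th = I_B·R_Th + V_BE + (β+1)I_B·R_E, so I_B = (1.22 − 0.7) / (1.92 + 121×2.2) = 0.00192 mA.
I_C = β·I_B = 120×0.00192 = 0.231 mA, and I_E = (β+1)I_B = 0.232 mA.
V_CE = V_CC − I_C·R_C − I_E·R_E = 9.5 − 0.231×6.8 − 0.232×2.2 = 7.42 V.
V_CE = 7.42 V > 0.2 V confirms active-region operation.

I_C ≈ 0.23 mA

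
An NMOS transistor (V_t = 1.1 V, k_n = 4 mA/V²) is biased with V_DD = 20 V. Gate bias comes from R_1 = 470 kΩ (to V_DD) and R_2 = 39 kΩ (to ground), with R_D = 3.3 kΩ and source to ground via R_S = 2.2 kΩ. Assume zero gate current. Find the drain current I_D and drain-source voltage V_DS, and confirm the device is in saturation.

V_G = V_DD·R_2/(R_1+R_2) = 20×39/509 = 1.53 V.
Assume saturation: I_D = (k_n/2)(V_GS − V_t)² with V_GS = V_G − I_D·R_S = 1.53 − 2.2·I_D.
Substituting gives 9.68·I_D² − 4.81·I_D + 0.374 = 0, with roots I_D = 0.0966 or 0.4 mA.
The root I_D = 0.4 mA gives V_GS = 0.653 V ≤ V_t, so take I_D = 0.0966 mA.
Then V_GS = 1.32 V and V_DS = V_DD − I_D(R_D+R_S) = 20 − 0.0966×5.5 = 19.5 V.
Saturation requires V_DS ≥ V_GS − V_t = 0.22 V; 19.5 ≥ 0.22 ✓.

I_D ≈ 0.097 mA, V_DS ≈ 19 V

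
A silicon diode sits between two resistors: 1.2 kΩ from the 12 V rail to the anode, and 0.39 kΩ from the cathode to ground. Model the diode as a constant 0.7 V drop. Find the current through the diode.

The two resistors are in series with the diode, so KVL gives 12 = I·1.2 + 0.7 + I·0.39.
I = (12 − 0.7) / (1.2 + 0.39) kΩ = 11.3 / 1.59 = 7.11 mA.

I ≈ 7.1 mA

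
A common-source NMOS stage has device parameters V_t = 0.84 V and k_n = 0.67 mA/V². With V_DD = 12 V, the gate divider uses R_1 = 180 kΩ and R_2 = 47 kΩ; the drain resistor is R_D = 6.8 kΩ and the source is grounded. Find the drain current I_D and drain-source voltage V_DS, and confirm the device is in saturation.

I_D ≈ 0.91 mA, V_DS ≈ 5.8 V

V_G = V_DD·R_2/(R_1+R_2) = 12×47/227 = 2.48 V. With the source grounded, V_GS = V_G = 2.48 V.
Assume saturation: I_D = (k_n/2)(V_GS − V_t)² = (0.67/2)×(2.48 − 0.84)² = 0.335×1.64² = 0.906 mA.
V_DS = V_DD − I_D·R_D = 12 − 0.906×6.8 = 5.84 V.
Saturation requires V_DS ≥ V_GS − V_t = 1.64 V; 5.84 ≥ 1.64 ✓.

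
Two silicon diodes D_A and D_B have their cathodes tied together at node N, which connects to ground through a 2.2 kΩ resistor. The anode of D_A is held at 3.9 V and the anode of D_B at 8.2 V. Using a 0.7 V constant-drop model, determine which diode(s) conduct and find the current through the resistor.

Only D_B conducts; I_R ≈ 3.4 mA

Assume both conduct. Then node N would need to be at both 3.9−0.7 = 3.2 V and 8.2−0.7 = 7.5 V, which is impossible.
Assume only D_B conducts: V_N = 8.2 − 0.7 = 7.5 V, so I_R = 7.5/2.2 = 3.41 mA.
Check D_A: its anode-to-cathode voltage is 3.9 − 7.5 = -3.6 V < 0.7 V, so it is off. The assumption is consistent.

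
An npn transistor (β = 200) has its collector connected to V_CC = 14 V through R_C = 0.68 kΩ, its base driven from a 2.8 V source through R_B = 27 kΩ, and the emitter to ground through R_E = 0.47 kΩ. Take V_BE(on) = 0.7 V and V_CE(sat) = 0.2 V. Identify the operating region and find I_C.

active; I_C ≈ 3.5 mA

Assume active. Base-emitter loop: I_B = (V_BB − V_BE)/(R_B + (β+1)R_E) = (2.8 − 0.7)/(27 + 201×0.47) = 0.0173 mA.
I_C = β·I_B = 200×0.0173 = 3.46 mA.
V_CE = V_CC − I_C·R_C − I_E·R_E = 14 − 3.46×0.68 − 3.47×0.47 = 10 V > V_CE(sat), so the active-region assumption holds.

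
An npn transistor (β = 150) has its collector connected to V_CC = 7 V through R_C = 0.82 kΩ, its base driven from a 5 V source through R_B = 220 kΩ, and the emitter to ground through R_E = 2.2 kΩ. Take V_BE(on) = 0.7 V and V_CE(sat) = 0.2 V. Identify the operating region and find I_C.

active; I_C ≈ 1.2 mA

Assume active. Base-emitter loop: I_B = (V_BB − V_BE)/(R_B + (β+1)R_E) = (5 − 0.7)/(220 + 151×2.2) = 0.00779 mA.
I_C = β·I_B = 150×0.00779 = 1.17 mA.
V_CE = V_CC − I_C·R_C − I_E·R_E = 7 − 1.17×0.82 − 1.18×2.2 = 3.46 V > V_CE(sat), so the active-region assumption holds.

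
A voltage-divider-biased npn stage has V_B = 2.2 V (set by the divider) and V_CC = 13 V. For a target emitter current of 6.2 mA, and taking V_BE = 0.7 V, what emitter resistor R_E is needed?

V_E = V_B − V_BE = 2.2 − 0.7 = 1.5 V.
R_E = V_E / I_E = 1.5 / 6.2 = 0.242 kΩ.

R_E ≈ 0.24 kΩ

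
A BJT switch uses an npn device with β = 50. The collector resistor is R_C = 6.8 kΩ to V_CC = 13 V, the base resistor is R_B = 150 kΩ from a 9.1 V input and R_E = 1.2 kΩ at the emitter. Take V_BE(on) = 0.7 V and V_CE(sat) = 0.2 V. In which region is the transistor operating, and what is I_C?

Assume active: I_B = (9.1 − 0.7)/(150 + 51×1.2) = 0.0398 mA, I_C = β·I_B = 1.99 mA.
Then V_CE = 13 − 1.99×6.8 − 2.03×1.2 = -2.96 V < 0.2 V — the active assumption fails.
Re-solve with V_CE = 0.2 V. KCL at the emitter: V_E/R_E = (V_BB−0.7−V_E)/R_B + (V_CC−0.2−V_E)/R_C, giving V_E = 1.96 V.
I_C = (V_CC − 0.2 − V_E)/R_C = (12.8 − 1.96)/6.8 = 1.59 mA.
Check: I_B = (8.4 − 1.96)/150 = 0.0429 mA, and β·I_B = 2.15 mA > I_C, confirming saturation.

saturation; I_C ≈ 1.6 mA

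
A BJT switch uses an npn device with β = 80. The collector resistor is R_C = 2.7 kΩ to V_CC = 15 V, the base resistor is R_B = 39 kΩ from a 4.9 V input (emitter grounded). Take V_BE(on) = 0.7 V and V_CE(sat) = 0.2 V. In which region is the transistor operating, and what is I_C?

Assume active: I_B = (4.9 − 0.7)/39 = 0.108 mA, giving I_C = β·I_B = 8.62 mA.
But then V_CE = 15 − 8.62×2.7 = -8.26 V < V_CE(sat) = 0.2 V — impossible in the active region.
So the transistor is saturated. With V_CE = 0.2 V, I_C = (V_CC − 0.2)/R_C = 14.8/2.7 = 5.48 mA.
Check: β·I_B = 8.62 mA > I_C = 5.48 mA, confirming saturation.

saturation; I_C ≈ 5.5 mA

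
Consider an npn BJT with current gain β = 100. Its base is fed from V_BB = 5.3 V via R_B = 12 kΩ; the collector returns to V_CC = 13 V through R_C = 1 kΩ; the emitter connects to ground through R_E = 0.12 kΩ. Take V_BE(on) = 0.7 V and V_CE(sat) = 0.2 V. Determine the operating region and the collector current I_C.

saturation; I_C ≈ 11 mA

Assume active: I_B = (5.3 − 0.7)/(12 + 101×0.12) = 0.191 mA, I_C = β·I_B = 19.1 mA.
Then V_CE = 13 − 19.1×1 − 19.3×0.12 = -8.38 V < 0.2 V — the active assumption fails.
Re-solve with V_CE = 0.2 V. KCL at the emitter: V_E/R_E = (V_BB−0.7−V_E)/R_B + (V_CC−0.2−V_E)/R_C, giving V_E = 1.4 V.
I_C = (V_CC − 0.2 − V_E)/R_C = (12.8 − 1.4)/1 = 11.4 mA.
Check: I_B = (4.6 − 1.4)/12 = 0.267 mA, and β·I_B = 26.7 mA > I_C, confirming saturation.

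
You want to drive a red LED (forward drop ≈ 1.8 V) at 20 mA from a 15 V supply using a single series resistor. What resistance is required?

R ≈ 0.66 kΩ

The resistor drops V_S − V_D = 15 − 1.8 = 13.2 V at 20 mA.
R = 13.2 V / 20 mA = 0.66 kΩ.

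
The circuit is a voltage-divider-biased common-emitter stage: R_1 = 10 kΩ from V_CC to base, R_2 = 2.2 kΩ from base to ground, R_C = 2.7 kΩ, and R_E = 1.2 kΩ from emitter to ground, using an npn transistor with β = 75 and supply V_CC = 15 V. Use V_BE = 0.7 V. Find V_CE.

V_CE ≈ 8.7 V

Thevenize the base divider: V_Th = V_CC·R_2/(R_1+R_2) = 15×2.2/12.2 = 2.7 V, R_Th = R_1‖R_2 = 1.8 kΩ.
Base-emitter loop: V_Th = I_B·R_Th + V_BE + (β+1)I_B·R_E, so I_B = (2.7 − 0.7) / (1.8 + 76×1.2) = 0.0216 mA.
I_C = β·I_B = 75×0.0216 = 1.62 mA, and I_E = (β+1)I_B = 1.64 mA.
V_CE = V_CC − I_C·R_C − I_E·R_E = 15 − 1.62×2.7 − 1.64×1.2 = 8.67 V.
V_CE = 8.67 V > 0.2 V confirms active-region operation.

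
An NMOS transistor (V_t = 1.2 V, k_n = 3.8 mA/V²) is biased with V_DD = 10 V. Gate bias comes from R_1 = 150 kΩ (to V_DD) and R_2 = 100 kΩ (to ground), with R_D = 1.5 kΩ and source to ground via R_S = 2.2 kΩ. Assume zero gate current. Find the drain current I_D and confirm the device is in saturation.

I_D ≈ 0.95 mA

V_G = V_DD·R_2/(R_1+R_2) = 10×100/250 = 4 V.
Assume saturation: I_D = (k_n/2)(V_GS − V_t)² with V_GS = V_G − I_D·R_S = 4 − 2.2·I_D.
Substituting gives 9.2·I_D² − 24.4·I_D + 14.9 = 0, with roots I_D = 0.951 or 1.7 mA.
The root I_D = 1.7 mA gives V_GS = 0.253 V ≤ V_t, so take I_D = 0.951 mA.
Then V_GS = 1.91 V and V_DS = V_DD − I_D(R_D+R_S) = 10 − 0.951×3.7 = 6.48 V.
Saturation requires V_DS ≥ V_GS − V_t = 0.708 V; 6.48 ≥ 0.708 ✓.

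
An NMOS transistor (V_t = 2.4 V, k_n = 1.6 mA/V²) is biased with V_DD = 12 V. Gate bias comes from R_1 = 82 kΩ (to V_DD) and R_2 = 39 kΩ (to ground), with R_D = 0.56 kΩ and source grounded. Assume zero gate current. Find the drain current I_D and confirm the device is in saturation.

V_G = V_DD·R_2/(R_1+R_2) = 12×39/121 = 3.87 V. With the source grounded, V_GS = V_G = 3.87 V.
Assume saturation: I_D = (k_n/2)(V_GS − V_t)² = (1.6/2)×(3.87 − 2.4)² = 0.8×1.47² = 1.72 mA.
V_DS = V_DD − I_D·R_D = 12 − 1.72×0.56 = 11 V.
Saturation requires V_DS ≥ V_GS − V_t = 1.47 V; 11 ≥ 1.47 ✓.

I_D ≈ 1.7 mA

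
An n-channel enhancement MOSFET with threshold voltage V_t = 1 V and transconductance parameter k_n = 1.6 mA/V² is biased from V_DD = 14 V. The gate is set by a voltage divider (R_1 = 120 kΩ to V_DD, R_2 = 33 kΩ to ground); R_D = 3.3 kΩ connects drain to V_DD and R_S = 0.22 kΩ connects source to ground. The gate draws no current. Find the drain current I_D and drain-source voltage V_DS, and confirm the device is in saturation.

V_G = V_DD·R_2/(R_1+R_2) = 14×33/153 = 3.02 V.
Assume saturation: I_D = (k_n/2)(V_GS − V_t)² with V_GS = V_G − I_D·R_S = 3.02 − 0.22·I_D.
Substituting gives 0.0387·I_D² − 1.71·I_D + 3.26 = 0, with roots I_D = 2 or 42.2 mA.
The root I_D = 42.2 mA gives V_GS = -6.26 V ≤ V_t, so take I_D = 2 mA.
Then V_GS = 2.58 V and V_DS = V_DD − I_D(R_D+R_S) = 14 − 2×3.52 = 6.97 V.
Saturation requires V_DS ≥ V_GS − V_t = 1.58 V; 6.97 ≥ 1.58 ✓.

I_D ≈ 2 mA, V_DS ≈ 7 V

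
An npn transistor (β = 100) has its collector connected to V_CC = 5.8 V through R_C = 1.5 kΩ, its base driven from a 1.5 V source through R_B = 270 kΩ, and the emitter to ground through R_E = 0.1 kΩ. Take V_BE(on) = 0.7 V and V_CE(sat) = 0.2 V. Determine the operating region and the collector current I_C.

active; I_C ≈ 0.29 mA

Assume active. Base-emitter loop: I_B = (V_BB − V_BE)/(R_B + (β+1)R_E) = (1.5 − 0.7)/(270 + 101×0.1) = 0.00286 mA.
I_C = β·I_B = 100×0.00286 = 0.286 mA.
V_CE = V_CC − I_C·R_C − I_E·R_E = 5.8 − 0.286×1.5 − 0.288×0.1 = 5.34 V > V_CE(sat), so the active-region assumption holds.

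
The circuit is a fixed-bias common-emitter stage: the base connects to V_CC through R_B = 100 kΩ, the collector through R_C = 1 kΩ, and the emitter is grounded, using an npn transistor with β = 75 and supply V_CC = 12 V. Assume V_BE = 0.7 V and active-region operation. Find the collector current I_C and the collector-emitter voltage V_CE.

I_C ≈ 8.5 mA, V_CE ≈ 3.5 V

Base loop: V_CC = I_B·R_B + V_BE, so I_B = (12 − 0.7)/100 kΩ = 0.113 mA.
In the active region I_C = β·I_B = 75 × 0.113 = 8.47 mA.
Collector loop: V_CE = V_CC − I_C·R_C = 12 − 8.47×1 = 3.53 V.
Since V_CE = 3.53 V > V_CE(sat) ≈ 0.2 V, the transistor is in the active region as assumed.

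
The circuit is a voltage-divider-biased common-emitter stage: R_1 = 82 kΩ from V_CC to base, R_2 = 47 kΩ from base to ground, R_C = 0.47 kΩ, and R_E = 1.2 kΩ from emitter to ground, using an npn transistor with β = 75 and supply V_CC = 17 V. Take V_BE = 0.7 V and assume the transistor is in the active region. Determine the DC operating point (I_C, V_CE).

I_C ≈ 3.4 mA, V_CE ≈ 11 V

Thevenize the base divider: V_Th = V_CC·R_2/(R_1+R_2) = 17×47/129 = 6.19 V, R_Th = R_1‖R_2 = 29.9 kΩ.
Base-emitter loop: V_Th = I_B·R_Th + V_BE + (β+1)I_B·R_E, so I_B = (6.19 − 0.7) / (29.9 + 76×1.2) = 0.0454 mA.
I_C = β·I_B = 75×0.0454 = 3.4 mA, and I_E = (β+1)I_B = 3.45 mA.
V_CE = V_CC − I_C·R_C − I_E·R_E = 17 − 3.4×0.47 − 3.45×1.2 = 11.3 V.
V_CE = 11.3 V > 0.2 V confirms active-region operation.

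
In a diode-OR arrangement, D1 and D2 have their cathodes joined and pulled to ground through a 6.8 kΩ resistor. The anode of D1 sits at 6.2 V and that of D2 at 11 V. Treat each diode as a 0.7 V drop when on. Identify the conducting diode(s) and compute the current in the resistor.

Assume both conduct. Then node N would need to be at both 6.2−0.7 = 5.5 V and 11−0.7 = 10.3 V, which is impossible.
Assume only D2 conducts: V_N = 11 − 0.7 = 10.3 V, so I_R = 10.3/6.8 = 1.51 mA.
Check D1: its anode-to-cathode voltage is 6.2 − 10.3 = -4.1 V < 0.7 V, so it is off. The assumption is consistent.

Only D2 conducts; I_R ≈ 1.5 mA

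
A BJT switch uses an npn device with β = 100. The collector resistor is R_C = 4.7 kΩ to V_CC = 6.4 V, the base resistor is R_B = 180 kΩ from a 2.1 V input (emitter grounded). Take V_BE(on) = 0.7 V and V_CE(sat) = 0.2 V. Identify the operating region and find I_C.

active; I_C ≈ 0.78 mA

Assume active. Base-emitter loop: I_B = (V_BB − V_BE)/R_B = (2.1 − 0.7)/180 = 0.00778 mA.
I_C = β·I_B = 100×0.00778 = 0.778 mA.
V_CE = V_CC − I_C·R_C = 6.4 − 0.778×4.7 = 2.74 V > V_CE(sat), so the active-region assumption holds.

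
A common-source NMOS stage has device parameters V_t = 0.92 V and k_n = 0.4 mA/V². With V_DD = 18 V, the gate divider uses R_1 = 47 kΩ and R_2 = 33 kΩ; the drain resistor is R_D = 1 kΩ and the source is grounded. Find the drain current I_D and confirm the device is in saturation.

I_D ≈ 8.5 mA

V_G = V_DD·R_2/(R_1+R_2) = 18×33/80 = 7.42 V. With the source grounded, V_GS = V_G = 7.42 V.
Assume saturation: I_D = (k_n/2)(V_GS − V_t)² = (0.4/2)×(7.42 − 0.92)² = 0.2×6.5² = 8.46 mA.
V_DS = V_DD − I_D·R_D = 18 − 8.46×1 = 9.54 V.
Saturation requires V_DS ≥ V_GS − V_t = 6.5 V; 9.54 ≥ 6.5 ✓.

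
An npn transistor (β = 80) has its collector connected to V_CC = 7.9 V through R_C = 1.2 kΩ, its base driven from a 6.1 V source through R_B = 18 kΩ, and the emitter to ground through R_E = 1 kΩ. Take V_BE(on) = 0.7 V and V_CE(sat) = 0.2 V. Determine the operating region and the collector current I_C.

saturation; I_C ≈ 3.5 mA

Assume active: I_B = (6.1 − 0.7)/(18 + 81×1) = 0.0545 mA, I_C = β·I_B = 4.36 mA.
Then V_CE = 7.9 − 4.36×1.2 − 4.42×1 = -1.75 V < 0.2 V — the active assumption fails.
Re-solve with V_CE = 0.2 V. KCL at the emitter: V_E/R_E = (V_BB−0.7−V_E)/R_B + (V_CC−0.2−V_E)/R_C, giving V_E = 3.56 V.
I_C = (V_CC − 0.2 − V_E)/R_C = (7.7 − 3.56)/1.2 = 3.45 mA.
Check: I_B = (5.4 − 3.56)/18 = 0.102 mA, and β·I_B = 8.2 mA > I_C, confirming saturation.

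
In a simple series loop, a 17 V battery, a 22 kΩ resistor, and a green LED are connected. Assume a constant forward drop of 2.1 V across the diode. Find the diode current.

I ≈ 0.68 mA

KVL around the loop: 17 = V_D + I·R = 2.1 + I × 22 kΩ.
So I = (17 − 2.1) / 22 kΩ = 14.9 / 22 = 0.677 mA.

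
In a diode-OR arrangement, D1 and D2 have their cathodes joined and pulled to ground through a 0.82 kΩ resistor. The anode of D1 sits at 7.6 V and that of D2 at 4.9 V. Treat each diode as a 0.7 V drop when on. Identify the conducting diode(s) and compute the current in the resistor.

Only D1 conducts; I_R ≈ 8.4 mA

Assume both conduct. Then node N would need to be at both 7.6−0.7 = 6.9 V and 4.9−0.7 = 4.2 V, which is impossible.
Assume only D1 conducts: V_N = 7.6 − 0.7 = 6.9 V, so I_R = 6.9/0.82 = 8.41 mA.
Check D2: its anode-to-cathode voltage is 4.9 − 6.9 = -2 V < 0.7 V, so it is off. The assumption is consistent.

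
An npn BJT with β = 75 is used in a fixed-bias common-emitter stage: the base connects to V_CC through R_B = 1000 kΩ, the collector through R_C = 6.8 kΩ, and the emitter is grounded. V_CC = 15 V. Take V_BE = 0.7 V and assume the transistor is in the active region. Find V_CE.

Base loop: V_CC = I_B·R_B + V_BE, so I_B = (15 − 0.7)/1000 kΩ = 0.0143 mA.
In the active region I_C = β·I_B = 75 × 0.0143 = 1.07 mA.
Collector loop: V_CE = V_CC − I_C·R_C = 15 − 1.07×6.8 = 7.71 V.
Since V_CE = 7.71 V > V_CE(sat) ≈ 0.2 V, the transistor is in the active region as assumed.

V_CE ≈ 7.7 V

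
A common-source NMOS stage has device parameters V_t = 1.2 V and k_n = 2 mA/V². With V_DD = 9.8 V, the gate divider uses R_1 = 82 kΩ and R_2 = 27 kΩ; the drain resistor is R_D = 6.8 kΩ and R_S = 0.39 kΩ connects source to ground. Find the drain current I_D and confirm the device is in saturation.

V_G = V_DD·R_2/(R_1+R_2) = 9.8×27/109 = 2.43 V.
Assume saturation: I_D = (k_n/2)(V_GS − V_t)² with V_GS = V_G − I_D·R_S = 2.43 − 0.39·I_D.
Substituting gives 0.152·I_D² − 1.96·I_D + 1.51 = 0, with roots I_D = 0.822 or 12 mA.
The root I_D = 12 mA gives V_GS = -2.27 V ≤ V_t, so take I_D = 0.822 mA.
Then V_GS = 2.11 V and V_DS = V_DD − I_D(R_D+R_S) = 9.8 − 0.822×7.19 = 3.89 V.
Saturation requires V_DS ≥ V_GS − V_t = 0.907 V; 3.89 ≥ 0.907 ✓.

I_D ≈ 0.82 mA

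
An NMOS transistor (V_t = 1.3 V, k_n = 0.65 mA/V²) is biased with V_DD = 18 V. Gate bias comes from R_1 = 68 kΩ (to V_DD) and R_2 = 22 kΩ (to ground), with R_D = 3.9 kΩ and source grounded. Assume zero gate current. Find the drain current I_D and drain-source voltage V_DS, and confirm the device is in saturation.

V_G = V_DD·R_2/(R_1+R_2) = 18×22/90 = 4.4 V. With the source grounded, V_GS = V_G = 4.4 V.
Assume saturation: I_D = (k_n/2)(V_GS − V_t)² = (0.65/2)×(4.4 − 1.3)² = 0.325×3.1² = 3.12 mA.
V_DS = V_DD − I_D·R_D = 18 − 3.12×3.9 = 5.82 V.
Saturation requires V_DS ≥ V_GS − V_t = 3.1 V; 5.82 ≥ 3.1 ✓.

I_D ≈ 3.1 mA, V_DS ≈ 5.8 V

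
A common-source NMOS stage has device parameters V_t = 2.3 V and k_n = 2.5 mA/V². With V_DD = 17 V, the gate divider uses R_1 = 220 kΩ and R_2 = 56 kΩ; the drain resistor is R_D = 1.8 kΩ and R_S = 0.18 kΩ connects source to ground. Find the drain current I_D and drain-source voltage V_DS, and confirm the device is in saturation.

I_D ≈ 1.1 mA, V_DS ≈ 15 V

V_G = V_DD·R_2/(R_1+R_2) = 17×56/276 = 3.45 V.
Assume saturation: I_D = (k_n/2)(V_GS − V_t)² with V_GS = V_G − I_D·R_S = 3.45 − 0.18·I_D.
Substituting gives 0.0405·I_D² − 1.52·I_D + 1.65 = 0, with roots I_D = 1.12 or 36.3 mA.
The root I_D = 36.3 mA gives V_GS = -3.09 V ≤ V_t, so take I_D = 1.12 mA.
Then V_GS = 3.25 V and V_DS = V_DD − I_D(R_D+R_S) = 17 − 1.12×1.98 = 14.8 V.
Saturation requires V_DS ≥ V_GS − V_t = 0.947 V; 14.8 ≥ 0.947 ✓.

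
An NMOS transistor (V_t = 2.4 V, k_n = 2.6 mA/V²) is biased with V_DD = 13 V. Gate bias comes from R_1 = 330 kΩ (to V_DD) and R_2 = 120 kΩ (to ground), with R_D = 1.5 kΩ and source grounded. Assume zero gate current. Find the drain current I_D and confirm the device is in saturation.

I_D ≈ 1.5 mA

V_G = V_DD·R_2/(R_1+R_2) = 13×120/450 = 3.47 V. With the source grounded, V_GS = V_G = 3.47 V.
Assume saturation: I_D = (k_n/2)(V_GS − V_t)² = (2.6/2)×(3.47 − 2.4)² = 1.3×1.07² = 1.48 mA.
V_DS = V_DD − I_D·R_D = 13 − 1.48×1.5 = 10.8 V.
Saturation requires V_DS ≥ V_GS − V_t = 1.07 V; 10.8 ≥ 1.07 ✓.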